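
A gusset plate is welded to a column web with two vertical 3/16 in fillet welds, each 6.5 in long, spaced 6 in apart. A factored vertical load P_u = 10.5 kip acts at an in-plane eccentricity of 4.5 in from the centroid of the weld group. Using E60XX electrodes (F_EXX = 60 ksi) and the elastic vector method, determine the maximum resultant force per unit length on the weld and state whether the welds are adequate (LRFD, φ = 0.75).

f_max ≈ 1.93 kip/in; adequate

Total weld length L_w = 13 in. Treat welds as unit-width lines.
Polar moment about centroid: J = 2[d³/12 + d(b/2)²] = 2[6.5³/12 + 6.5×3²] = 162.8 in³.
Direct shear f_v = P/L_w = 10.5 / 13 = 0.8077 kip/in (vertical).
Torsion M = P·e = 10.5 × 4.5 = 47.25 kip·in.
Critical point at (x, y) = (3, 3.25) from centroid. f_tx = M·y/J = 0.9434 kip/in; f_ty = M·x/J = 0.8709 kip/in.
Resultant f_max = √[f_tx² + (f_v + f_ty)²] = √[0.9434² + (0.8077 + 0.8709)²] = 1.926 kip/in.
Capacity per unit length: φr_n = 0.75 × 0.6 × 60 × (0.707 × 0.1875) = 3.579 kip/in.
1.926 ≤ 3.579 → adequate.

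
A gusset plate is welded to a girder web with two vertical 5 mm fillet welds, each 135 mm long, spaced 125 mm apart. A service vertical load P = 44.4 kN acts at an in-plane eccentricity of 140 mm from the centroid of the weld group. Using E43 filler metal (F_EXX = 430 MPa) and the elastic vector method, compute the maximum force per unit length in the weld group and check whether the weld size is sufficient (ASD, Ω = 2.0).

f_max ≈ 516 N/mm; NOT adequate

Total weld length L_w = 270 mm. Treat welds as unit-width lines.
Polar moment about centroid: J = 2[d³/12 + d(b/2)²] = 2[135³/12 + 135×62.5²] = 1465000 mm³.
Direct shear f_v = P/L_w = 44.4×10³ / 270 = 164.4 N/mm (vertical).
Torsion M = P·e = 44.4×10³ × 140 = 6216000 N·mm.
Critical point at (x, y) = (62.5, 67.5) from centroid. f_tx = M·y/J = 286.5 N/mm; f_ty = M·x/J = 265.2 N/mm.
Resultant f_max = √[f_tx² + (f_v + f_ty)²] = √[286.5² + (164.4 + 265.2)²] = 516.4 N/mm.
Capacity per unit length: r_n/Ω = (1/2.0) × 0.6 × 430 × (0.707 × 5) = 456 N/mm.
516.4 > 456 → NOT adequate.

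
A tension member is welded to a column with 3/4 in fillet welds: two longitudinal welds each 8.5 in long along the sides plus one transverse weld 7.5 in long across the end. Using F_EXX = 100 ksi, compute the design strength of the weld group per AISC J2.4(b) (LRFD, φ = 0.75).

t_e = 0.707 × 0.75 = 0.5302 in.
R_nwl = 0.6 × 100 × 0.5302 × 17 = 540.9 kips (longitudinal, 2 welds).
R_nwt = 0.6 × 100 × 0.5302 × 7.5 = 238.6 kips (transverse, base value).
(i) R_nwl + R_nwt = 779.5 kips; (ii) 0.85 R_nwl + 1.5 R_nwt = 817.6 kips.
R_n = max = 817.6 kips [governs: (ii)]; φR_n = 613.2 kips.

φR_n ≈ 613 kips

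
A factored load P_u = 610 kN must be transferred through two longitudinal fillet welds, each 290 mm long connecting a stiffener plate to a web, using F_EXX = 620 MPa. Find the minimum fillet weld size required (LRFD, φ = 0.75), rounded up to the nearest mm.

w = 6 mm

Total weld length L = 580 mm.
Required throat t_e = P_u / (φ × 0.6 F_EXX × L) = 610 / (0.75 × 0.6 × 620 × 580 × 10⁻³) = 3.77 mm.
Required leg w = t_e / 0.707 = 5.332 mm → use 6 mm.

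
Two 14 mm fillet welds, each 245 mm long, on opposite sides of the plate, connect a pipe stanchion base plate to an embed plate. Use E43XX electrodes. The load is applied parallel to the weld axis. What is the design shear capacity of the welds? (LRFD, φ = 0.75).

E43XX → F_EXX = 430 MPa.
Effective throat t_e = 0.707 × 14 = 9.898 mm.
Total length L = 490 mm; A_we = 9.898 × 490 = 4850 mm².
F_nw = 0.6 F_EXX = 0.6 × 430 = 258 MPa.
φR_n = 0.75 × 258 × 4850 × 10⁻³ = 938.5 kN.

φR_n ≈ 938 kN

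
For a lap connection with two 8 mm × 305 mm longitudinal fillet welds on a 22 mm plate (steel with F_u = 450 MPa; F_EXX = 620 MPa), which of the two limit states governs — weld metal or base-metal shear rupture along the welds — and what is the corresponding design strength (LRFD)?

φR_n ≈ 963 kN (weld metal governs)

t_e = 0.707 × 8 = 5.656 mm; L = 610 mm.
Weld metal: φR_n = 0.75 × 0.6 × 620 × 5.656 × 610 × 10⁻³ = 962.6 kN.
Base metal (shear rupture): φR_n = 0.75 × 0.6 × 450 × 22 × 610 × 10⁻³ = 2718 kN.
Governing: weld metal.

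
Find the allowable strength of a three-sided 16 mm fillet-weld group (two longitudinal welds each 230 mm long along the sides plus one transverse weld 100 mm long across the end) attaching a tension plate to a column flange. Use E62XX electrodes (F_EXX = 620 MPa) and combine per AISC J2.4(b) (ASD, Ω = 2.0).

R_n/Ω ≈ 1180 kN

t_e = 0.707 × 16 = 11.31 mm.
R_nwl = 0.6 × 620 × 11.31 × 460 × 10⁻³ = 1936 kN (longitudinal, 2 welds).
R_nwt = 0.6 × 620 × 11.31 × 100 × 10⁻³ = 420.8 kN (transverse, base value).
(i) R_nwl + R_nwt = 2357 kN; (ii) 0.85 R_nwl + 1.5 R_nwt = 2277 kN.
R_n = max = 2357 kN [governs: (i)]; R_n/Ω = 1178 kN.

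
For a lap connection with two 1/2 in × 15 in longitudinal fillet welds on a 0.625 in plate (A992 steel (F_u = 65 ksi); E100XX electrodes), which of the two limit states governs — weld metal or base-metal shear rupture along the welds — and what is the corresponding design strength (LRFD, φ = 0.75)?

φR_n ≈ 477 kip (weld metal governs)

E100XX → F_EXX = 100 ksi.
t_e = 0.707 × 0.5 = 0.3535 in; L = 30 in.
Weld metal: φR_n = 0.75 × 0.6 × 100 × 0.3535 × 30 = 477.2 kip.
Base metal (shear rupture): φR_n = 0.75 × 0.6 × 65 × 0.625 × 30 = 548.4 kip.
Governing: weld metal.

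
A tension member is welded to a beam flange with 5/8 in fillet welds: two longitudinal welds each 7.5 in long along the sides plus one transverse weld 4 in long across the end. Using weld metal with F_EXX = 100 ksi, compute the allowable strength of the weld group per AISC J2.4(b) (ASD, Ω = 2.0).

R_n/Ω ≈ 252 kip

t_e = 0.707 × 0.625 = 0.4419 in.
R_nwl = 0.6 × 100 × 0.4419 × 15 = 397.7 kip (longitudinal, 2 welds).
R_nwt = 0.6 × 100 × 0.4419 × 4 = 106 kip (transverse, base value).
(i) R_nwl + R_nwt = 503.7 kip; (ii) 0.85 R_nwl + 1.5 R_nwt = 497.1 kip.
R_n = max = 503.7 kip [governs: (i)]; R_n/Ω = 251.9 kip.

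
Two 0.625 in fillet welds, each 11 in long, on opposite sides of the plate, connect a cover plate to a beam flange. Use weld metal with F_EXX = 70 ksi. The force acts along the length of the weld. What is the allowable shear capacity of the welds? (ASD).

R_n/Ω ≈ 204 kip

Effective throat t_e = 0.707 × 0.625 = 0.4419 in.
Total length L = 22 in; A_we = 0.4419 × 22 = 9.721 in².
F_nw = 0.6 F_EXX = 0.6 × 70 = 42 ksi.
R_n = 42 × 9.721 = 408.3 kip; R_n/Ω = 408.3/2.0 = 204.1 kip.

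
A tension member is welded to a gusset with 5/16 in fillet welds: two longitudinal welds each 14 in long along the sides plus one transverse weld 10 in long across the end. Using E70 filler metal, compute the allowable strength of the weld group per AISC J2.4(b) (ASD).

R_n/Ω ≈ 180 kip

E70XX → F_EXX = 70 ksi.
t_e = 0.707 × 0.3125 = 0.2209 in.
R_nwl = 0.6 × 70 × 0.2209 × 28 = 259.8 kip (longitudinal, 2 welds).
R_nwt = 0.6 × 70 × 0.2209 × 10 = 92.79 kip (transverse, base value).
(i) R_nwl + R_nwt = 352.6 kip; (ii) 0.85 R_nwl + 1.5 R_nwt = 360 kip.
R_n = max = 360 kip [governs: (ii)]; R_n/Ω = 180 kip.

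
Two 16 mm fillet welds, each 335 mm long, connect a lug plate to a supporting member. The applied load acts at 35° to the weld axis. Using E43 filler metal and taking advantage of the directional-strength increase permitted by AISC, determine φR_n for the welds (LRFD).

E43XX → F_EXX = 430 MPa.
t_e = 0.707 × 16 = 11.31 mm; A_we = 11.31 × 670 = 7579 mm².
Directional factor: 1.0 + 0.5 sin^1.5(35°) = 1.217.
F_nw = 0.6 × 430 × 1.217 = 314 MPa.
φR_n = 0.75 × 314 × 7579 × 10⁻³ = 1785 kN.

φR_n ≈ 1790 kN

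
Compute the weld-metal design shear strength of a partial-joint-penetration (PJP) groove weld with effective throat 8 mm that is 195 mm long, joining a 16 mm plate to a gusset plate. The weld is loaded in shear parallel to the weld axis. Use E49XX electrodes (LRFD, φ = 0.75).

φR_n ≈ 344 kN

E49XX → F_EXX = 490 MPa.
Effective throat (given) t_e = 8 mm.
A_we = 8 × 195 = 1560 mm².
F_nw = 0.6 F_EXX = 294 MPa.
φR_n = 0.75 × 294 × 1560 × 10⁻³ = 344 kN.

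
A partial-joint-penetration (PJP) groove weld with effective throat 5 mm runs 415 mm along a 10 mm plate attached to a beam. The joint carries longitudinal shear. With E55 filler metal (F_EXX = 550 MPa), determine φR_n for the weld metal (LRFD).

φR_n ≈ 514 kN

Effective throat (given) t_e = 5 mm.
A_we = 5 × 415 = 2075 mm².
F_nw = 0.6 F_EXX = 330 MPa.
φR_n = 0.75 × 330 × 2075 × 10⁻³ = 513.6 kN.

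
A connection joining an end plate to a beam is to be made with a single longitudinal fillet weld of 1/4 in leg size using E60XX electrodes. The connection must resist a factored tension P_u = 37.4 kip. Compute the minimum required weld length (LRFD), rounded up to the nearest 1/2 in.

E60XX → F_EXX = 60 ksi.
Throat t_e = 0.707 × 0.25 = 0.1767 in.
φr_n = 0.75 × 0.6 × 60 × 0.1767 = 4.772 kip/in.
L_req = P_u / φr_n = 37.4 / 4.772 = 7.837 in total.
Round up → use L = 8 in.

L = 8 in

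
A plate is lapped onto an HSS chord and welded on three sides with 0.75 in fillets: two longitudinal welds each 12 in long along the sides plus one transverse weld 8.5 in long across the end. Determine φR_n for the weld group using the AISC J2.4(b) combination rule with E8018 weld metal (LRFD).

E80XX → F_EXX = 80 ksi.
t_e = 0.707 × 0.75 = 0.5302 in.
R_nwl = 0.6 × 80 × 0.5302 × 24 = 610.8 kips (longitudinal, 2 welds).
R_nwt = 0.6 × 80 × 0.5302 × 8.5 = 216.3 kips (transverse, base value).
(i) R_nwl + R_nwt = 827.2 kips; (ii) 0.85 R_nwl + 1.5 R_nwt = 843.7 kips.
R_n = max = 843.7 kips [governs: (ii)]; φR_n = 632.8 kips.

φR_n ≈ 633 kips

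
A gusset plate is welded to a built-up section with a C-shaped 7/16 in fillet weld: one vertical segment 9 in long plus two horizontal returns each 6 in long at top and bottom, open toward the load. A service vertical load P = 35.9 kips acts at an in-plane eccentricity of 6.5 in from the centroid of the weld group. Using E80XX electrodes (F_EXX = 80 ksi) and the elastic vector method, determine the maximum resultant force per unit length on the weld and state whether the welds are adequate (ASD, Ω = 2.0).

Total weld length L_w = 21 in. Treat welds as unit-width lines.
Centroid: x̄ = 2×6×3 / 21 = 1.714 in from the vertical weld.
Polar moment about centroid: J = I_x + I_y = [9³/12 + 2×6×4.5²] + [9×1.714² + 2(6³/12 + 6×1.286²)] = 386 in³.
Direct shear f_v = P/L_w = 35.9 / 21 = 1.71 kip/in (vertical).
Torsion M = P·e = 35.9 × 6.5 = 233.35 kip·in.
Critical point at (x, y) = (4.286, 4.5) from centroid. f_tx = M·y/J = 2.72 kip/in; f_ty = M·x/J = 2.591 kip/in.
Resultant f_max = √[f_tx² + (f_v + f_ty)²] = √[2.72² + (1.71 + 2.591)²] = 5.088 kip/in.
Capacity per unit length: r_n/Ω = (1/2.0) × 0.6 × 80 × (0.707 × 0.4375) = 7.423 kip/in.
5.088 ≤ 7.423 → adequate.

f_max ≈ 5.09 kip/in; adequate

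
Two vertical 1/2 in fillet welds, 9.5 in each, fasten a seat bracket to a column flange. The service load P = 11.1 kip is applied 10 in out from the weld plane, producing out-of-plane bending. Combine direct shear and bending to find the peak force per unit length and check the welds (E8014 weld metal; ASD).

f_max ≈ 3.74 kip/in; adequate

E80XX → F_EXX = 80 ksi.
L_w = 2 × 9.5 = 19 in; section modulus (unit throat) S = 2 × L²/6 = 30.08 in².
Direct shear f_v = P/L_w = 11.1/19 = 0.5842 kip/in.
Moment M = P × e = 11.1 × 10 = 111 kip·in; bending f_b = M/S = 3.69 kip/in.
f_max = √(f_v² + f_b²) = √(0.5842² + 3.69²) = 3.736 kip/in.
r_n/Ω = (1/2.0) × 0.6 × 80 × (0.707 × 0.5) = 8.484 kip/in → adequate.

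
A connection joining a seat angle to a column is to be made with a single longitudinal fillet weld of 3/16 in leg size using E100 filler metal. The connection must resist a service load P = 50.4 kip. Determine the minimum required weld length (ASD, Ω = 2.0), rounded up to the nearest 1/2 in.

L = 13 in

E100XX → F_EXX = 100 ksi.
Throat t_e = 0.707 × 0.1875 = 0.1326 in.
r_n/Ω = (0.6 × 100 × 0.1326) / 2.0 = 3.977 kip/in.
L_req = P / (r_n/Ω) = 50.4 / 3.977 = 12.67 in total.
Round up → use L = 13 in.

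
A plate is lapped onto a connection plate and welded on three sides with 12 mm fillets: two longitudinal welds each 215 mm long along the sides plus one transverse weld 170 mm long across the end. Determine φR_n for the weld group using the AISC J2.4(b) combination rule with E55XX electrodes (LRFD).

E55XX → F_EXX = 550 MPa.
t_e = 0.707 × 12 = 8.484 mm.
R_nwl = 0.6 × 550 × 8.484 × 430 × 10⁻³ = 1204 kN (longitudinal, 2 welds).
R_nwt = 0.6 × 550 × 8.484 × 170 × 10⁻³ = 476 kN (transverse, base value).
(i) R_nwl + R_nwt = 1680 kN; (ii) 0.85 R_nwl + 1.5 R_nwt = 1737 kN.
R_n = max = 1737 kN [governs: (ii)]; φR_n = 1303 kN.

φR_n ≈ 1300 kN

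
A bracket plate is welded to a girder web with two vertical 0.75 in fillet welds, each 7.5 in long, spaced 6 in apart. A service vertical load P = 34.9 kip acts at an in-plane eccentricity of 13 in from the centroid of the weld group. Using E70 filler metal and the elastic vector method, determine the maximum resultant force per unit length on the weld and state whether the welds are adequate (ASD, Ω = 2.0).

E70XX → F_EXX = 70 ksi.
Total weld length L_w = 15 in. Treat welds as unit-width lines.
Polar moment about centroid: J = 2[d³/12 + d(b/2)²] = 2[7.5³/12 + 7.5×3²] = 205.3 in³.
Direct shear f_v = P/L_w = 34.9 / 15 = 2.327 kip/in (vertical).
Torsion M = P·e = 34.9 × 13 = 453.7 kip·in.
Critical point at (x, y) = (3, 3.75) from centroid. f_tx = M·y/J = 8.287 kip/in; f_ty = M·x/J = 6.629 kip/in.
Resultant f_max = √[f_tx² + (f_v + f_ty)²] = √[8.287² + (2.327 + 6.629)²] = 12.2 kip/in.
Capacity per unit length: r_n/Ω = (1/2.0) × 0.6 × 70 × (0.707 × 0.75) = 11.14 kip/in.
12.2 > 11.14 → NOT adequate.

f_max ≈ 12.2 kip/in; NOT adequate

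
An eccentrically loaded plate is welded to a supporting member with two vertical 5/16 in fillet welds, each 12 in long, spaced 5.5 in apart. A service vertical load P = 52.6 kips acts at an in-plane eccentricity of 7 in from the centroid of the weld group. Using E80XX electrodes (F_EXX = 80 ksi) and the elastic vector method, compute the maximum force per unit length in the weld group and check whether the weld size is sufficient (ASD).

f_max ≈ 6.41 kip/in; NOT adequate

Total weld length L_w = 24 in. Treat welds as unit-width lines.
Polar moment about centroid: J = 2[d³/12 + d(b/2)²] = 2[12³/12 + 12×2.75²] = 469.5 in³.
Direct shear f_v = P/L_w = 52.6 / 24 = 2.192 kip/in (vertical).
Torsion M = P·e = 52.6 × 7 = 368.2 kip·in.
Critical point at (x, y) = (2.75, 6) from centroid. f_tx = M·y/J = 4.705 kip/in; f_ty = M·x/J = 2.157 kip/in.
Resultant f_max = √[f_tx² + (f_v + f_ty)²] = √[4.705² + (2.192 + 2.157)²] = 6.407 kip/in.
Capacity per unit length: r_n/Ω = (1/2.0) × 0.6 × 80 × (0.707 × 0.3125) = 5.302 kip/in.
6.407 > 5.302 → NOT adequate.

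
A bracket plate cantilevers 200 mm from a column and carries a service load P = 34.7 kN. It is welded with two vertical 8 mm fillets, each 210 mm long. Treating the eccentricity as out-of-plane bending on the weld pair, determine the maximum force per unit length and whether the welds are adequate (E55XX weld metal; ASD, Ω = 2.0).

E55XX → F_EXX = 550 MPa.
L_w = 2 × 210 = 420 mm; section modulus (unit throat) S = 2 × L²/6 = 14700 mm².
Direct shear f_v = P/L_w = 34.7×10³/420 = 82.62 N/mm.
Moment M = P × e = 34.7×10³ × 200 = 6940000 N·mm; bending f_b = M/S = 472.1 N/mm.
f_max = √(f_v² + f_b²) = √(82.62² + 472.1²) = 479.3 N/mm.
r_n/Ω = (1/2.0) × 0.6 × 550 × (0.707 × 8) = 933.2 N/mm → adequate.

f_max ≈ 479 N/mm; adequate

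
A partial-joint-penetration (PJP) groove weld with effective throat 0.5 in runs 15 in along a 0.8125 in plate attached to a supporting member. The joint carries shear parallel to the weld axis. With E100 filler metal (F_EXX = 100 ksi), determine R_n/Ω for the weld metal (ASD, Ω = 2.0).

Effective throat (given) t_e = 0.5 in.
A_we = 0.5 × 15 = 7.5 in².
F_nw = 0.6 F_EXX = 60 ksi.
R_n/Ω = (60 × 7.5) / 2.0 = 225 kips.

R_n/Ω ≈ 225 kips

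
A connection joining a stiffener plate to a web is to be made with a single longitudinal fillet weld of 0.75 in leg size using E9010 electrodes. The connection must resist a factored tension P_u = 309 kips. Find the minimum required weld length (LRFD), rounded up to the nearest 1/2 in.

E90XX → F_EXX = 90 ksi.
Throat t_e = 0.707 × 0.75 = 0.5302 in.
φr_n = 0.75 × 0.6 × 90 × 0.5302 = 21.48 kips/in.
L_req = P_u / φr_n = 309 / 21.48 = 14.39 in total.
Round up → use L = 14.5 in.

L = 14.5 in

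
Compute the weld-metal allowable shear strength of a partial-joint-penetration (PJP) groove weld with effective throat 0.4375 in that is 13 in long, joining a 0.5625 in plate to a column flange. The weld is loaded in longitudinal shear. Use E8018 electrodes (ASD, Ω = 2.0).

E80XX → F_EXX = 80 ksi.
Effective throat (given) t_e = 0.4375 in.
A_we = 0.4375 × 13 = 5.688 in².
F_nw = 0.6 F_EXX = 48 ksi.
R_n/Ω = (48 × 5.688) / 2.0 = 136.5 kip.

R_n/Ω ≈ 136 kip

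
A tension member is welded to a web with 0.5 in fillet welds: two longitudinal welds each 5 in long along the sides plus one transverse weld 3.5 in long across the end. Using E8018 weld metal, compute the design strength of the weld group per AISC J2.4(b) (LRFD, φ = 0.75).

E80XX → F_EXX = 80 ksi.
t_e = 0.707 × 0.5 = 0.3535 in.
R_nwl = 0.6 × 80 × 0.3535 × 10 = 169.7 kips (longitudinal, 2 welds).
R_nwt = 0.6 × 80 × 0.3535 × 3.5 = 59.39 kips (transverse, base value).
(i) R_nwl + R_nwt = 229.1 kips; (ii) 0.85 R_nwl + 1.5 R_nwt = 233.3 kips.
R_n = max = 233.3 kips [governs: (ii)]; φR_n = 175 kips.

φR_n ≈ 175 kips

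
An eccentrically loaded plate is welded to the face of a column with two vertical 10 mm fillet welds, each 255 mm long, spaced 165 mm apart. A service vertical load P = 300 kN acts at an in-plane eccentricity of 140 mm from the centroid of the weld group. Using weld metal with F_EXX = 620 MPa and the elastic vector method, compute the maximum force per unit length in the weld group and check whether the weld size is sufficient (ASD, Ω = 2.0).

f_max ≈ 1430 N/mm; NOT adequate

Total weld length L_w = 510 mm. Treat welds as unit-width lines.
Polar moment about centroid: J = 2[d³/12 + d(b/2)²] = 2[255³/12 + 255×82.5²] = 6235000 mm³.
Direct shear f_v = P/L_w = 300×10³ / 510 = 588.2 N/mm (vertical).
Torsion M = P·e = 300×10³ × 140 = 42000000 N·mm.
Critical point at (x, y) = (82.5, 127.5) from centroid. f_tx = M·y/J = 858.9 N/mm; f_ty = M·x/J = 555.8 N/mm.
Resultant f_max = √[f_tx² + (f_v + f_ty)²] = √[858.9² + (588.2 + 555.8)²] = 1431 N/mm.
Capacity per unit length: r_n/Ω = (1/2.0) × 0.6 × 620 × (0.707 × 10) = 1315 N/mm.
1431 > 1315 → NOT adequate.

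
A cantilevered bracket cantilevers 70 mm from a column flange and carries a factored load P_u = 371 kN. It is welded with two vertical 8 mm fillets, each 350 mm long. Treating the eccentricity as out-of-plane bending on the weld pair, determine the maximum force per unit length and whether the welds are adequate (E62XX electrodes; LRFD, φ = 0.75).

f_max ≈ 828 N/mm; adequate

E62XX → F_EXX = 620 MPa.
L_w = 2 × 350 = 700 mm; section modulus (unit throat) S = 2 × L²/6 = 40830 mm².
Direct shear f_v = P/L_w = 371×10³/700 = 530 N/mm.
Moment M = P × e = 371×10³ × 70 = 25970000 N·mm; bending f_b = M/S = 636 N/mm.
f_max = √(f_v² + f_b²) = √(530² + 636²) = 827.9 N/mm.
φr_n = 0.75 × 0.6 × 620 × (0.707 × 8) = 1578 N/mm → adequate.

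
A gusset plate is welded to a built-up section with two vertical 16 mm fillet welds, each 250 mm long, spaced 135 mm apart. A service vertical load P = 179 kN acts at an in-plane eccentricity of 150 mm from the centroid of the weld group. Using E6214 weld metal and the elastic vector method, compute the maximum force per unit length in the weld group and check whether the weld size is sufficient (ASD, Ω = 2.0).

f_max ≈ 1000 N/mm; adequate

E62XX → F_EXX = 620 MPa.
Total weld length L_w = 500 mm. Treat welds as unit-width lines.
Polar moment about centroid: J = 2[d³/12 + d(b/2)²] = 2[250³/12 + 250×67.5²] = 4882000 mm³.
Direct shear f_v = P/L_w = 179×10³ / 500 = 358 N/mm (vertical).
Torsion M = P·e = 179×10³ × 150 = 26850000 N·mm.
Critical point at (x, y) = (67.5, 125) from centroid. f_tx = M·y/J = 687.4 N/mm; f_ty = M·x/J = 371.2 N/mm.
Resultant f_max = √[f_tx² + (f_v + f_ty)²] = √[687.4² + (358 + 371.2)²] = 1002 N/mm.
Capacity per unit length: r_n/Ω = (1/2.0) × 0.6 × 620 × (0.707 × 16) = 2104 N/mm.
1002 ≤ 2104 → adequate.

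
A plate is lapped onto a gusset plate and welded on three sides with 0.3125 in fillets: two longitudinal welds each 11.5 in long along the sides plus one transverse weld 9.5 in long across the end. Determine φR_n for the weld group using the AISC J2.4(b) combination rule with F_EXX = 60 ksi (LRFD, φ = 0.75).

φR_n ≈ 202 kips

t_e = 0.707 × 0.3125 = 0.2209 in.
R_nwl = 0.6 × 60 × 0.2209 × 23 = 182.9 kips (longitudinal, 2 welds).
R_nwt = 0.6 × 60 × 0.2209 × 9.5 = 75.56 kips (transverse, base value).
(i) R_nwl + R_nwt = 258.5 kips; (ii) 0.85 R_nwl + 1.5 R_nwt = 268.8 kips.
R_n = max = 268.8 kips [governs: (ii)]; φR_n = 201.6 kips.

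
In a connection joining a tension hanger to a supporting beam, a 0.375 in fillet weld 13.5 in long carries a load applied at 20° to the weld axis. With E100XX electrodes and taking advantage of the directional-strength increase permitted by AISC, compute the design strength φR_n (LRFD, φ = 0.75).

E100XX → F_EXX = 100 ksi.
t_e = 0.707 × 0.375 = 0.2651 in; A_we = 0.2651 × 13.5 = 3.579 in².
Directional factor: 1.0 + 0.5 sin^1.5(20°) = 1.1.
F_nw = 0.6 × 100 × 1.1 = 66 ksi.
φR_n = 0.75 × 66 × 3.579 = 177.2 kip.

φR_n ≈ 177 kip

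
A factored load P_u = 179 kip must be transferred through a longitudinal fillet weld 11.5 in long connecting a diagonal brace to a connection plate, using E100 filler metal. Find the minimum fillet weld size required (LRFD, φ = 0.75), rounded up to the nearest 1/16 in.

w = 1/2 in

E100XX → F_EXX = 100 ksi.
Total weld length L = 11.5 in.
Required throat t_e = P_u / (φ × 0.6 F_EXX × L) = 179 / (0.75 × 0.6 × 100 × 11.5) = 0.3459 in.
Required leg w = t_e / 0.707 = 0.4892 in → use 1/2 in.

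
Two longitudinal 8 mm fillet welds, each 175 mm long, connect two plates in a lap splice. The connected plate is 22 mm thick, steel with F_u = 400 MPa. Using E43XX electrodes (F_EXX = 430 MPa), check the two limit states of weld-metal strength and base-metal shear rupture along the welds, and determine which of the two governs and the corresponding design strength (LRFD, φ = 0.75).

t_e = 0.707 × 8 = 5.656 mm; L = 350 mm.
Weld metal: φR_n = 0.75 × 0.6 × 430 × 5.656 × 350 × 10⁻³ = 383.1 kN.
Base metal (shear rupture): φR_n = 0.75 × 0.6 × 400 × 22 × 350 × 10⁻³ = 1386 kN.
Governing: weld metal.

φR_n ≈ 383 kN (weld metal governs)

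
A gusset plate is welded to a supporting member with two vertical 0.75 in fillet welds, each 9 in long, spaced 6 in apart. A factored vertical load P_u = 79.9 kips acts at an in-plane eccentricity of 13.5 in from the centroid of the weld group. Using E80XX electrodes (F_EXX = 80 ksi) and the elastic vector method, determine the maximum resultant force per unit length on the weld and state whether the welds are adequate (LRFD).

f_max ≈ 23.3 kip/in; NOT adequate

Total weld length L_w = 18 in. Treat welds as unit-width lines.
Polar moment about centroid: J = 2[d³/12 + d(b/2)²] = 2[9³/12 + 9×3²] = 283.5 in³.
Direct shear f_v = P/L_w = 79.9 / 18 = 4.439 kip/in (vertical).
Torsion M = P·e = 79.9 × 13.5 = 1078.7 kip·in.
Critical point at (x, y) = (3, 4.5) from centroid. f_tx = M·y/J = 17.12 kip/in; f_ty = M·x/J = 11.41 kip/in.
Resultant f_max = √[f_tx² + (f_v + f_ty)²] = √[17.12² + (4.439 + 11.41)²] = 23.33 kip/in.
Capacity per unit length: φr_n = 0.75 × 0.6 × 80 × (0.707 × 0.75) = 19.09 kip/in.
23.33 > 19.09 → NOT adequate.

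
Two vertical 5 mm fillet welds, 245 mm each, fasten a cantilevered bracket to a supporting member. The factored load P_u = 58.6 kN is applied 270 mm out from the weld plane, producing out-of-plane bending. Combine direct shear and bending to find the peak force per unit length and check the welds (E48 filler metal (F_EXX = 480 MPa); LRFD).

L_w = 2 × 245 = 490 mm; section modulus (unit throat) S = 2 × L²/6 = 20010 mm².
Direct shear f_v = P/L_w = 58.6×10³/490 = 119.6 N/mm.
Moment M = P × e = 58.6×10³ × 270 = 15822000 N·mm; bending f_b = M/S = 790.8 N/mm.
f_max = √(f_v² + f_b²) = √(119.6² + 790.8²) = 799.8 N/mm.
φr_n = 0.75 × 0.6 × 480 × (0.707 × 5) = 763.6 N/mm → NOT adequate.

f_max ≈ 800 N/mm; NOT adequate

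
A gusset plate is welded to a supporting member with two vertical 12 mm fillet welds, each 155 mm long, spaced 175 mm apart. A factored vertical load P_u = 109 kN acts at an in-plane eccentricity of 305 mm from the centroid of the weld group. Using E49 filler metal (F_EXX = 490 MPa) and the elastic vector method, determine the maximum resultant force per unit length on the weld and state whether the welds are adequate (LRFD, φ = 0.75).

Total weld length L_w = 310 mm. Treat welds as unit-width lines.
Polar moment about centroid: J = 2[d³/12 + d(b/2)²] = 2[155³/12 + 155×87.5²] = 2994000 mm³.
Direct shear f_v = P/L_w = 109×10³ / 310 = 351.6 N/mm (vertical).
Torsion M = P·e = 109×10³ × 305 = 33245000 N·mm.
Critical point at (x, y) = (87.5, 77.5) from centroid. f_tx = M·y/J = 860.5 N/mm; f_ty = M·x/J = 971.6 N/mm.
Resultant f_max = √[f_tx² + (f_v + f_ty)²] = √[860.5² + (351.6 + 971.6)²] = 1578 N/mm.
Capacity per unit length: φr_n = 0.75 × 0.6 × 490 × (0.707 × 12) = 1871 N/mm.
1578 ≤ 1871 → adequate.

f_max ≈ 1580 N/mm; adequate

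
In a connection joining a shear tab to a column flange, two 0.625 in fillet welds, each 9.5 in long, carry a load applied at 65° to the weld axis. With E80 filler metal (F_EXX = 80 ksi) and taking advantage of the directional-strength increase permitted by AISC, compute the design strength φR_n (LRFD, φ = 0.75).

t_e = 0.707 × 0.625 = 0.4419 in; A_we = 0.4419 × 19 = 8.396 in².
Directional factor: 1.0 + 0.5 sin^1.5(65°) = 1.431.
F_nw = 0.6 × 80 × 1.431 = 68.71 ksi.
φR_n = 0.75 × 68.71 × 8.396 = 432.6 kips.

φR_n ≈ 433 kips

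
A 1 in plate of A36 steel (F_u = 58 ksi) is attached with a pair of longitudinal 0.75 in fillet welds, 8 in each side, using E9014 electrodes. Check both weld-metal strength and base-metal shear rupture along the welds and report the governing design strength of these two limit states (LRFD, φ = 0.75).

φR_n ≈ 344 kips (weld metal governs)

E90XX → F_EXX = 90 ksi.
t_e = 0.707 × 0.75 = 0.5302 in; L = 16 in.
Weld metal: φR_n = 0.75 × 0.6 × 90 × 0.5302 × 16 = 343.6 kips.
Base metal (shear rupture): φR_n = 0.75 × 0.6 × 58 × 1 × 16 = 417.6 kips.
Governing: weld metal.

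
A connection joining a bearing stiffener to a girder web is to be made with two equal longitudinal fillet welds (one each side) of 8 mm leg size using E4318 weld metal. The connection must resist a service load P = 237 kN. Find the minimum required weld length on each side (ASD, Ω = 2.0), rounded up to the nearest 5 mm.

E43XX → F_EXX = 430 MPa.
Throat t_e = 0.707 × 8 = 5.656 mm.
r_n/Ω = (0.6 × 430 × 5.656) / 2.0 = 729.6 N/mm = 0.7296 kN/mm.
L_req = P / (r_n/Ω) = 237 / 0.7296 = 324.8 mm total.
Per side: 324.8 / 2 = 162.4 mm.
Round up → use L = 165 mm on each side.

L = 165 mm on each side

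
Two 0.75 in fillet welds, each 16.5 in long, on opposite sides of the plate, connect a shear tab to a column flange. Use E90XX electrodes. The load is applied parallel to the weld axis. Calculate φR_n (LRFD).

φR_n ≈ 709 kips

E90XX → F_EXX = 90 ksi.
Effective throat t_e = 0.707 × 0.75 = 0.5302 in.
Total length L = 33 in; A_we = 0.5302 × 33 = 17.5 in².
F_nw = 0.6 F_EXX = 0.6 × 90 = 54 ksi.
φR_n = 0.75 × 54 × 17.5 = 708.7 kips.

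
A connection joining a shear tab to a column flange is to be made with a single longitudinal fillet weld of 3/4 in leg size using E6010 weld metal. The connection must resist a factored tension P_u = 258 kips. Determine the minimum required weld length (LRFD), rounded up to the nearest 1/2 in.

L = 18.5 in

E60XX → F_EXX = 60 ksi.
Throat t_e = 0.707 × 0.75 = 0.5302 in.
φr_n = 0.75 × 0.6 × 60 × 0.5302 = 14.32 kips/in.
L_req = P_u / φr_n = 258 / 14.32 = 18.02 in total.
Round up → use L = 18.5 in.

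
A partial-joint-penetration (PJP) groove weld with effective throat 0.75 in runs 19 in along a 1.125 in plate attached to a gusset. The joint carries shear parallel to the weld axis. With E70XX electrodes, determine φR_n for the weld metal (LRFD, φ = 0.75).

E70XX → F_EXX = 70 ksi.
Effective throat (given) t_e = 0.75 in.
A_we = 0.75 × 19 = 14.25 in².
F_nw = 0.6 F_EXX = 42 ksi.
φR_n = 0.75 × 42 × 14.25 = 448.9 kip.

φR_n ≈ 449 kip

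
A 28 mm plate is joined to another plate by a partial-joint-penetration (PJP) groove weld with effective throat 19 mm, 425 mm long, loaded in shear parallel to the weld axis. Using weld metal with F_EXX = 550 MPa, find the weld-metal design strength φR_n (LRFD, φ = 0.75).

φR_n ≈ 2000 kN

Effective throat (given) t_e = 19 mm.
A_we = 19 × 425 = 8075 mm².
F_nw = 0.6 F_EXX = 330 MPa.
φR_n = 0.75 × 330 × 8075 × 10⁻³ = 1999 kN.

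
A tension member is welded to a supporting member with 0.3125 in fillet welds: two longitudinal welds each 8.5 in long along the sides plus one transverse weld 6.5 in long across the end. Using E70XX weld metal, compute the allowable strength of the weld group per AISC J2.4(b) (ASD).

R_n/Ω ≈ 112 kips

E70XX → F_EXX = 70 ksi.
t_e = 0.707 × 0.3125 = 0.2209 in.
R_nwl = 0.6 × 70 × 0.2209 × 17 = 157.7 kips (longitudinal, 2 welds).
R_nwt = 0.6 × 70 × 0.2209 × 6.5 = 60.32 kips (transverse, base value).
(i) R_nwl + R_nwt = 218.1 kips; (ii) 0.85 R_nwl + 1.5 R_nwt = 224.6 kips.
R_n = max = 224.6 kips [governs: (ii)]; R_n/Ω = 112.3 kips.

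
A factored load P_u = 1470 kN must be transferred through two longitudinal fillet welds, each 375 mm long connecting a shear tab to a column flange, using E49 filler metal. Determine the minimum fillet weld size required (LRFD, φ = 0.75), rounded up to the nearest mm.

w = 13 mm

E49XX → F_EXX = 490 MPa.
Total weld length L = 750 mm.
Required throat t_e = P_u / (φ × 0.6 F_EXX × L) = 1470 / (0.75 × 0.6 × 490 × 750 × 10⁻³) = 8.889 mm.
Required leg w = t_e / 0.707 = 12.57 mm → use 13 mm.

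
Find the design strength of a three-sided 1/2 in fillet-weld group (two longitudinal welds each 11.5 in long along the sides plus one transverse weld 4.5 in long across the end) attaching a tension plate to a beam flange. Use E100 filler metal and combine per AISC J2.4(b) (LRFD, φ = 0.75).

E100XX → F_EXX = 100 ksi.
t_e = 0.707 × 0.5 = 0.3535 in.
R_nwl = 0.6 × 100 × 0.3535 × 23 = 487.8 kips (longitudinal, 2 welds).
R_nwt = 0.6 × 100 × 0.3535 × 4.5 = 95.44 kips (transverse, base value).
(i) R_nwl + R_nwt = 583.3 kips; (ii) 0.85 R_nwl + 1.5 R_nwt = 557.8 kips.
R_n = max = 583.3 kips [governs: (i)]; φR_n = 437.5 kips.

φR_n ≈ 437 kips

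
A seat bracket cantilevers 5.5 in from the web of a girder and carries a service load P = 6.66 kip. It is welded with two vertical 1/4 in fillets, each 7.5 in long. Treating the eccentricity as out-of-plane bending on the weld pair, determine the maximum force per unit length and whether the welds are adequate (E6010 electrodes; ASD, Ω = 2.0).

E60XX → F_EXX = 60 ksi.
L_w = 2 × 7.5 = 15 in; section modulus (unit throat) S = 2 × L²/6 = 18.75 in².
Direct shear f_v = P/L_w = 6.66/15 = 0.444 kip/in.
Moment M = P × e = 6.66 × 5.5 = 36.63 kip·in; bending f_b = M/S = 1.954 kip/in.
f_max = √(f_v² + f_b²) = √(0.444² + 1.954²) = 2.003 kip/in.
r_n/Ω = (1/2.0) × 0.6 × 60 × (0.707 × 0.25) = 3.181 kip/in → adequate.

f_max ≈ 2 kip/in; adequate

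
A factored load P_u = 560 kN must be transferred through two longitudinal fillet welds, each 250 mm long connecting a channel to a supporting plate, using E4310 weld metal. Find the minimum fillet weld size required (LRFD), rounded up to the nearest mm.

E43XX → F_EXX = 430 MPa.
Total weld length L = 500 mm.
Required throat t_e = P_u / (φ × 0.6 F_EXX × L) = 560 / (0.75 × 0.6 × 430 × 500 × 10⁻³) = 5.788 mm.
Required leg w = t_e / 0.707 = 8.187 mm → use 9 mm.

w = 9 mm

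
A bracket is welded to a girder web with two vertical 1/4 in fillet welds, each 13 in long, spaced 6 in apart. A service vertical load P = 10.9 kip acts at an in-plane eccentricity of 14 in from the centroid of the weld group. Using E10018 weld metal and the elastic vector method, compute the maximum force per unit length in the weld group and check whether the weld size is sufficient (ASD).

f_max ≈ 2.03 kip/in; adequate

E100XX → F_EXX = 100 ksi.
Total weld length L_w = 26 in. Treat welds as unit-width lines.
Polar moment about centroid: J = 2[d³/12 + d(b/2)²] = 2[13³/12 + 13×3²] = 600.2 in³.
Direct shear f_v = P/L_w = 10.9 / 26 = 0.4192 kip/in (vertical).
Torsion M = P·e = 10.9 × 14 = 152.6 kip·in.
Critical point at (x, y) = (3, 6.5) from centroid. f_tx = M·y/J = 1.653 kip/in; f_ty = M·x/J = 0.7628 kip/in.
Resultant f_max = √[f_tx² + (f_v + f_ty)²] = √[1.653² + (0.4192 + 0.7628)²] = 2.032 kip/in.
Capacity per unit length: r_n/Ω = (1/2.0) × 0.6 × 100 × (0.707 × 0.25) = 5.302 kip/in.
2.032 ≤ 5.302 → adequate.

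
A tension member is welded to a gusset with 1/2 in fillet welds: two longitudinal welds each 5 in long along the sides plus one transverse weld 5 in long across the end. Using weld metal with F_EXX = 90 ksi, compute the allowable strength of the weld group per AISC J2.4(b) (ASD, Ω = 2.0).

t_e = 0.707 × 0.5 = 0.3535 in.
R_nwl = 0.6 × 90 × 0.3535 × 10 = 190.9 kip (longitudinal, 2 welds).
R_nwt = 0.6 × 90 × 0.3535 × 5 = 95.44 kip (transverse, base value).
(i) R_nwl + R_nwt = 286.3 kip; (ii) 0.85 R_nwl + 1.5 R_nwt = 305.4 kip.
R_n = max = 305.4 kip [governs: (ii)]; R_n/Ω = 152.7 kip.

R_n/Ω ≈ 153 kip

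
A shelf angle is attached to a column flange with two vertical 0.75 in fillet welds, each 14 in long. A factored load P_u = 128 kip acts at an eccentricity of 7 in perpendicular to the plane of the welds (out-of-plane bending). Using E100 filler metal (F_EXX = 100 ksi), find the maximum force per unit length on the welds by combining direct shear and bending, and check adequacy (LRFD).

f_max ≈ 14.5 kip/in; adequate

L_w = 2 × 14 = 28 in; section modulus (unit throat) S = 2 × L²/6 = 65.33 in².
Direct shear f_v = P/L_w = 128/28 = 4.571 kip/in.
Moment M = P × e = 128 × 7 = 896 kip·in; bending f_b = M/S = 13.71 kip/in.
f_max = √(f_v² + f_b²) = √(4.571² + 13.71²) = 14.46 kip/in.
φr_n = 0.75 × 0.6 × 100 × (0.707 × 0.75) = 23.86 kip/in → adequate.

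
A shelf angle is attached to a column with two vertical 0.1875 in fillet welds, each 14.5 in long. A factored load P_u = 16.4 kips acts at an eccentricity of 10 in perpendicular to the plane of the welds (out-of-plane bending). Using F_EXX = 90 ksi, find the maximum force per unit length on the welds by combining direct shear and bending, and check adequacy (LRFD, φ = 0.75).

L_w = 2 × 14.5 = 29 in; section modulus (unit throat) S = 2 × L²/6 = 70.08 in².
Direct shear f_v = P/L_w = 16.4/29 = 0.5655 kip/in.
Moment M = P × e = 16.4 × 10 = 164 kip·in; bending f_b = M/S = 2.34 kip/in.
f_max = √(f_v² + f_b²) = √(0.5655² + 2.34²) = 2.407 kip/in.
φr_n = 0.75 × 0.6 × 90 × (0.707 × 0.1875) = 5.369 kip/in → adequate.

f_max ≈ 2.41 kip/in; adequate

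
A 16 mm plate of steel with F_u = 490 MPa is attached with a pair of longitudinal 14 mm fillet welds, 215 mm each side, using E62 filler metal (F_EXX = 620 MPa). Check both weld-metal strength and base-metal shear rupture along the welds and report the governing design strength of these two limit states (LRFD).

t_e = 0.707 × 14 = 9.898 mm; L = 430 mm.
Weld metal: φR_n = 0.75 × 0.6 × 620 × 9.898 × 430 × 10⁻³ = 1187 kN.
Base metal (shear rupture): φR_n = 0.75 × 0.6 × 490 × 16 × 430 × 10⁻³ = 1517 kN.
Governing: weld metal.

φR_n ≈ 1190 kN (weld metal governs)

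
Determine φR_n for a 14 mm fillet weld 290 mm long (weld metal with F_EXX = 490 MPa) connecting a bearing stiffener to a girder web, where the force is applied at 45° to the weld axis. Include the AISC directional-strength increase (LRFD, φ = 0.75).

t_e = 0.707 × 14 = 9.898 mm; A_we = 9.898 × 290 = 2870 mm².
Directional factor: 1.0 + 0.5 sin^1.5(45°) = 1.297.
F_nw = 0.6 × 490 × 1.297 = 381.4 MPa.
φR_n = 0.75 × 381.4 × 2870 × 10⁻³ = 821.1 kN.

φR_n ≈ 821 kN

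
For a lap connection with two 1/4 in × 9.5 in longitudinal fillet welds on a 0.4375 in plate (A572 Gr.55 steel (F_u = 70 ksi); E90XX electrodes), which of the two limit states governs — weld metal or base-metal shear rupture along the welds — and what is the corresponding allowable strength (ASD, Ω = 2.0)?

E90XX → F_EXX = 90 ksi.
t_e = 0.707 × 0.25 = 0.1767 in; L = 19 in.
Weld metal: R_n/Ω = (1/2.0) × 0.6 × 90 × 0.1767 × 19 = 90.67 kips.
Base metal (shear rupture): R_n/Ω = (1/2.0) × 0.6 × 70 × 0.4375 × 19 = 174.6 kips.
Governing: weld metal.

R_n/Ω ≈ 90.7 kips (weld metal governs)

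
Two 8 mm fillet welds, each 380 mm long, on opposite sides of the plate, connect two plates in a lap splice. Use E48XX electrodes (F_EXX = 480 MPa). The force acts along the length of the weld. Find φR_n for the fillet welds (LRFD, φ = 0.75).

φR_n ≈ 928 kN

Effective throat t_e = 0.707 × 8 = 5.656 mm.
Total length L = 760 mm; A_we = 5.656 × 760 = 4299 mm².
F_nw = 0.6 F_EXX = 0.6 × 480 = 288 MPa.
φR_n = 0.75 × 288 × 4299 × 10⁻³ = 928.5 kN.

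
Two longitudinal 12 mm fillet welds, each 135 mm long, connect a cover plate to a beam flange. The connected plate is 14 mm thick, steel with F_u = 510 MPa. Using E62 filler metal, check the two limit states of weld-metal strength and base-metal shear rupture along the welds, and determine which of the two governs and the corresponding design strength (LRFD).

E62XX → F_EXX = 620 MPa.
t_e = 0.707 × 12 = 8.484 mm; L = 270 mm.
Weld metal: φR_n = 0.75 × 0.6 × 620 × 8.484 × 270 × 10⁻³ = 639.1 kN.
Base metal (shear rupture): φR_n = 0.75 × 0.6 × 510 × 14 × 270 × 10⁻³ = 867.5 kN.
Governing: weld metal.

φR_n ≈ 639 kN (weld metal governs)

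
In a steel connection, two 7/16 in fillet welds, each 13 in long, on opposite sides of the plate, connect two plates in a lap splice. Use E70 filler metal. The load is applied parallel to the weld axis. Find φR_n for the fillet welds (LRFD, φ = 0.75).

φR_n ≈ 253 kip

E70XX → F_EXX = 70 ksi.
Effective throat t_e = 0.707 × 0.4375 = 0.3093 in.
Total length L = 26 in; A_we = 0.3093 × 26 = 8.042 in².
F_nw = 0.6 F_EXX = 0.6 × 70 = 42 ksi.
φR_n = 0.75 × 42 × 8.042 = 253.3 kip.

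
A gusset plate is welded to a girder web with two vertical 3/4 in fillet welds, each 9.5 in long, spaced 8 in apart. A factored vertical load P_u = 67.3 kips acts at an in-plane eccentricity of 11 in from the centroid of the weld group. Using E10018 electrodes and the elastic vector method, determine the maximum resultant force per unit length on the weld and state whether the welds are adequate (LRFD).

E100XX → F_EXX = 100 ksi.
Total weld length L_w = 19 in. Treat welds as unit-width lines.
Polar moment about centroid: J = 2[d³/12 + d(b/2)²] = 2[9.5³/12 + 9.5×4²] = 446.9 in³.
Direct shear f_v = P/L_w = 67.3 / 19 = 3.542 kip/in (vertical).
Torsion M = P·e = 67.3 × 11 = 740.3 kip·in.
Critical point at (x, y) = (4, 4.75) from centroid. f_tx = M·y/J = 7.869 kip/in; f_ty = M·x/J = 6.626 kip/in.
Resultant f_max = √[f_tx² + (f_v + f_ty)²] = √[7.869² + (3.542 + 6.626)²] = 12.86 kip/in.
Capacity per unit length: φr_n = 0.75 × 0.6 × 100 × (0.707 × 0.75) = 23.86 kip/in.
12.86 ≤ 23.86 → adequate.

f_max ≈ 12.9 kip/in; adequate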